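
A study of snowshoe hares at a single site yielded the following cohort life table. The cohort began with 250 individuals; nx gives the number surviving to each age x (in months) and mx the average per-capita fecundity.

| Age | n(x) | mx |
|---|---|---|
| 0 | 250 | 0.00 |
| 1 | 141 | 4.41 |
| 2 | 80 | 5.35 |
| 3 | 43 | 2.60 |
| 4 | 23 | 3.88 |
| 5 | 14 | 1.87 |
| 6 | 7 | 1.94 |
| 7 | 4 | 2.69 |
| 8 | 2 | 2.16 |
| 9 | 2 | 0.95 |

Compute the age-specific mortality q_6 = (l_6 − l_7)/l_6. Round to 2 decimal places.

0.43

lx = nx/n0 = nx/250: 1, 0.564, 0.32, 0.172, 0.092, 0.056, 0.028, 0.016, 0.008, 0.008
q_6 = (l_6 − l_7) / l_6 = (0.028 − 0.016) / 0.028
     = 0.012 / 0.028 = 0.428571… → 0.43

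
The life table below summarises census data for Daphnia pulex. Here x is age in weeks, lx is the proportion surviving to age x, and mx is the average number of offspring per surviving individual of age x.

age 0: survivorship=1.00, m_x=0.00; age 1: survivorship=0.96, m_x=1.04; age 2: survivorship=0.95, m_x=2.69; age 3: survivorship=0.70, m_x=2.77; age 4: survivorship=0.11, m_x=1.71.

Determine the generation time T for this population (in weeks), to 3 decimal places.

2.232

lx·mx: 0, 0.9984, 2.5555, 1.939, 0.1881 → R0 = 5.681
x·lx·mx: 0, 0.9984, 5.111, 5.817, 0.7524 → Σ = 12.6788
T = 12.6788 / 5.681 = 2.23179… → 2.232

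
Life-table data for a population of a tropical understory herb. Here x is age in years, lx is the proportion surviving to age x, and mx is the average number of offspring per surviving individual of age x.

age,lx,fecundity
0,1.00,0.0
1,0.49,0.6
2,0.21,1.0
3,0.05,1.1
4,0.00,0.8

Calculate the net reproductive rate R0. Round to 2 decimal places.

lx·mx by age: 0, 0.294, 0.21, 0.055, 0
R0 = Σ lx·mx = 0.559 → 0.56

0.56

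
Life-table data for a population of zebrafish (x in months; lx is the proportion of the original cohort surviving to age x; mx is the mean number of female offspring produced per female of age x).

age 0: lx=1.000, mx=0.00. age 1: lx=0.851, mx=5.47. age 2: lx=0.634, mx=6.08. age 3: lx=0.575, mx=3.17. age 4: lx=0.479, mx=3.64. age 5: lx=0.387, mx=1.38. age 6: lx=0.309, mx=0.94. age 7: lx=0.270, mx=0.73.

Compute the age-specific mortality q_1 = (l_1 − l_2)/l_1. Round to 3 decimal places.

q_1 = (l_1 − l_2) / l_1 = (0.851 − 0.634) / 0.851
     = 0.217 / 0.851 = 0.254994… → 0.255

0.255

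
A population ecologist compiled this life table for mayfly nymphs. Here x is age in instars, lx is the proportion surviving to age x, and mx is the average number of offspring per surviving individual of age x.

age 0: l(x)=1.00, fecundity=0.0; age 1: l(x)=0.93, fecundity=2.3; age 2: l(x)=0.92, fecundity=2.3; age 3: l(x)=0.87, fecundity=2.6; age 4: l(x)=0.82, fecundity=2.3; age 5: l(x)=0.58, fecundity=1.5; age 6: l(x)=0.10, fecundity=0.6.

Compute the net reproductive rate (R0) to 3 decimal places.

9.333

lx·mx by age: 0, 2.139, 2.116, 2.262, 1.886, 0.87, 0.06
R0 = Σ lx·mx = 9.333 → 9.333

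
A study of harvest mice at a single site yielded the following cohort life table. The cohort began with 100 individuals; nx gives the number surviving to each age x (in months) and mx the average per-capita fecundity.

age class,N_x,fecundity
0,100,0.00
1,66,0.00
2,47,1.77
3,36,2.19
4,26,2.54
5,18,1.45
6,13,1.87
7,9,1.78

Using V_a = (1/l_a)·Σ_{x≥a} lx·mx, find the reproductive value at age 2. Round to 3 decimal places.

lx = nx/n0 = nx/100: 1, 0.66, 0.47, 0.36, 0.26, 0.18, 0.13, 0.09
lx·mx for x ≥ 2: 0.8319, 0.7884, 0.6604, 0.261, 0.2431, 0.1602 → sum = 2.945
V_2 = 2.945 / l_2 = 2.945 / 0.47 = 6.265957… → 6.266

6.266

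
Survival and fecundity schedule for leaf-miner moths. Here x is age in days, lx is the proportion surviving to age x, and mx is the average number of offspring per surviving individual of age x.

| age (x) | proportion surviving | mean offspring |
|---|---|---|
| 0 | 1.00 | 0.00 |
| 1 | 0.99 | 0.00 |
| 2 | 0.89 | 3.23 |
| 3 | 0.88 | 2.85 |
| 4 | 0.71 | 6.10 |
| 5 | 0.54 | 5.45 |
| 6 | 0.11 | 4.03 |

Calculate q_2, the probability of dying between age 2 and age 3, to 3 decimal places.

0.011

q_2 = (l_2 − l_3) / l_2 = (0.89 − 0.88) / 0.89
     = 0.01 / 0.89 = 0.011236… → 0.011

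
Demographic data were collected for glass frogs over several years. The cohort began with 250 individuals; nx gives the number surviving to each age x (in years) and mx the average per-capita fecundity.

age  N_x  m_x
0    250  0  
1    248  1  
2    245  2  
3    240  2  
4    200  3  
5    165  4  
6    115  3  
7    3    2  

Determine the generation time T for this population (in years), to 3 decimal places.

lx = nx/n0 = nx/250: 1, 0.992, 0.98, 0.96, 0.8, 0.66, 0.46, 0.012
lx·mx: 0, 0.992, 1.96, 1.92, 2.4, 2.64, 1.38, 0.024 → R0 = 11.316
x·lx·mx: 0, 0.992, 3.92, 5.76, 9.6, 13.2, 8.28, 0.168 → Σ = 41.92
T = 41.92 / 11.316 = 3.704489… → 3.704

3.704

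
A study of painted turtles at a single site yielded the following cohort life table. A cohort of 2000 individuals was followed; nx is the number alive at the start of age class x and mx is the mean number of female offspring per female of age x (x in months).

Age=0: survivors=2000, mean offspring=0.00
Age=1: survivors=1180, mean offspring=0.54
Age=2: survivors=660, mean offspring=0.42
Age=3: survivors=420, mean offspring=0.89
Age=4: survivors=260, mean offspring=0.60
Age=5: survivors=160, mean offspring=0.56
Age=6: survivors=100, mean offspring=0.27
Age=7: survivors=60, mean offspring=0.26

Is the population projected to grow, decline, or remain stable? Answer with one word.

declining

lx = nx/n0 = nx/2000: 1, 0.59, 0.33, 0.21, 0.13, 0.08, 0.05, 0.03
R0 = Σ lx·mx = 0 + 0.3186 + 0.1386 + 0.1869 + 0.078 + 0.0448 + 0.0135 + 0.0078 = 0.7882
R0 < 1, so the population is declining.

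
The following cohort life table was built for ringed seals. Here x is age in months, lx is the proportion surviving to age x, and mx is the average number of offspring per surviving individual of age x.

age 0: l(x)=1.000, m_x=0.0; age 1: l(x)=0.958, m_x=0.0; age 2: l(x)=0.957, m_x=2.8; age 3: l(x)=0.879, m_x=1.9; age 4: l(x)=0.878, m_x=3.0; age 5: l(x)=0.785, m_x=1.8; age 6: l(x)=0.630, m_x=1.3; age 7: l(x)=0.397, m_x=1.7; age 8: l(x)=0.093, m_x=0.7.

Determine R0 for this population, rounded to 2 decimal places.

lx·mx by age: 0, 0, 2.6796, 1.6701, 2.634, 1.413, 0.819, 0.6749, 0.0651
R0 = Σ lx·mx = 9.9557 → 9.96

9.96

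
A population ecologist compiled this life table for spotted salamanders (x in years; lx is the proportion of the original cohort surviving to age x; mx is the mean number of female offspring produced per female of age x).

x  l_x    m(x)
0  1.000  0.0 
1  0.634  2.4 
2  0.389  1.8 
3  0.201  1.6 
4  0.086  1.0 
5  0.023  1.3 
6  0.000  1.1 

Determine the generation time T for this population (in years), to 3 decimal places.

lx·mx: 0, 1.5216, 0.7002, 0.3216, 0.086, 0.0299, 0 → R0 = 2.6593
x·lx·mx: 0, 1.5216, 1.4004, 0.9648, 0.344, 0.1495, 0 → Σ = 4.3803
T = 4.3803 / 2.6593 = 1.647163… → 1.647

1.647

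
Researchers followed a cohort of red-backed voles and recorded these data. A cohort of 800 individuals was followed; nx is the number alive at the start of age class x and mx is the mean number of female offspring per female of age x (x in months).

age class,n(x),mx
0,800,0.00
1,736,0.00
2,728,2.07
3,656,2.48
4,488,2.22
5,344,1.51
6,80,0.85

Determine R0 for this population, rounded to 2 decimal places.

lx = nx/n0 = nx/800: 1, 0.92, 0.91, 0.82, 0.61, 0.43, 0.1
lx·mx by age: 0, 0, 1.8837, 2.0336, 1.3542, 0.6493, 0.085
R0 = Σ lx·mx = 6.0058 → 6.01

6.01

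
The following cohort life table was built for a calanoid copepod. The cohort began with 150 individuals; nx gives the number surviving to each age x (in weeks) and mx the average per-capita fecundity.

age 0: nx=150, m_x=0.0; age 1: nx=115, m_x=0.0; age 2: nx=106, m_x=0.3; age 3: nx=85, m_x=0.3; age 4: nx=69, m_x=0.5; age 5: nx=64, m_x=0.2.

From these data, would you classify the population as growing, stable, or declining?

lx = nx/n0 = nx/150: 1, 0.76667…, 0.70667…, 0.56667…, 0.46, 0.42667…
R0 = Σ lx·mx = 0 + 0 + 0.212… + 0.17… + 0.23 + 0.085333… = 0.697333…
R0 < 1, so the population is declining.

declining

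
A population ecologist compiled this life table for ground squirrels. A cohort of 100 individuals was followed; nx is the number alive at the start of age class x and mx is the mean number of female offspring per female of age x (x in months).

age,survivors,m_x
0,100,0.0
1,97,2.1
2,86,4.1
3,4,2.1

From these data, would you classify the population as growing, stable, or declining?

lx = nx/n0 = nx/100: 1, 0.97, 0.86, 0.04
R0 = Σ lx·mx = 0 + 2.037 + 3.526 + 0.084 = 5.647
R0 > 1, so the population is growing.

growing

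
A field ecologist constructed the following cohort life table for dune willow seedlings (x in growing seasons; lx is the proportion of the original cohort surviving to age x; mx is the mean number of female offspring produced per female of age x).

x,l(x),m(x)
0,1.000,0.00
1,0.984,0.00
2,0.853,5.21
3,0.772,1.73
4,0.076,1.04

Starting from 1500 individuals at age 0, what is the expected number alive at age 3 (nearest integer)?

1158

Expected survivors = N0 · l_3 = 1500 × 0.772 = 1158 → 1158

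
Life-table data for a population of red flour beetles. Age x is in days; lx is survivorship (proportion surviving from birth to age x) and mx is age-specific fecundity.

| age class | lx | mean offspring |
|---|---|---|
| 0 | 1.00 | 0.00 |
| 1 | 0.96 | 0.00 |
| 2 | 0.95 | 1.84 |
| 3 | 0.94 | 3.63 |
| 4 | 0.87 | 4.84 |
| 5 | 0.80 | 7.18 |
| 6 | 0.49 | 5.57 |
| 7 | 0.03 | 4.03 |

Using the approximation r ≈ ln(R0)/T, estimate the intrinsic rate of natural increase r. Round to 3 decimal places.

0.678

R0 = Σ lx·mx = 0 + 0 + 1.748 + 3.4122 + 4.2108 + 5.744 + 2.7293 + 0.1209 = 17.9652
Σ x·lx·mx = 76.5179; T = 76.5179/17.9652 = 4.25923…
r ≈ ln(R0)/T = ln(17.9652)/4.25923… = 0.67816… → 0.678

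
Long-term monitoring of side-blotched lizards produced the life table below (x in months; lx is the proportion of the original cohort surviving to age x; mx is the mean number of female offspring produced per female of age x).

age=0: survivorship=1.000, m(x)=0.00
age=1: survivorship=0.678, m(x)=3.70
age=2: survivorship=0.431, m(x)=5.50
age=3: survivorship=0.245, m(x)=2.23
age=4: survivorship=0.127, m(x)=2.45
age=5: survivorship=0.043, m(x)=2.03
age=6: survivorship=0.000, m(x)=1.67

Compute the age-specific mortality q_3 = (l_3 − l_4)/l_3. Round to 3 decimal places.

0.482

q_3 = (l_3 − l_4) / l_3 = (0.245 − 0.127) / 0.245
     = 0.118 / 0.245 = 0.481633… → 0.482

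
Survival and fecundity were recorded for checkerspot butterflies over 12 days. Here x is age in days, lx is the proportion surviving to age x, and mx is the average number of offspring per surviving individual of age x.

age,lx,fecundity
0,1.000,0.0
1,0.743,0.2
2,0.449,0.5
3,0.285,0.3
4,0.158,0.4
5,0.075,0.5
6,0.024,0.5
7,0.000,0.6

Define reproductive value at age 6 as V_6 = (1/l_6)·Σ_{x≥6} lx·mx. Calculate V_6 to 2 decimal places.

lx·mx for x ≥ 6: 0.012, 0 → sum = 0.012
V_6 = 0.012 / l_6 = 0.012 / 0.024 = 0.5 → 0.50

0.50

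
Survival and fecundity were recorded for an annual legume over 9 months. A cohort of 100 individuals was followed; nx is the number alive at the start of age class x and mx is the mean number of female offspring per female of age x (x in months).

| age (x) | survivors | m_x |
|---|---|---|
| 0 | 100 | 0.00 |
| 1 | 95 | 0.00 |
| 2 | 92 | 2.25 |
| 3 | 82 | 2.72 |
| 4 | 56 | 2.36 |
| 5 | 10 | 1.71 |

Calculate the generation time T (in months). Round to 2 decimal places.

2.93

lx = nx/n0 = nx/100: 1, 0.95, 0.92, 0.82, 0.56, 0.1
lx·mx: 0, 0, 2.07, 2.2304, 1.3216, 0.171 → R0 = 5.793
x·lx·mx: 0, 0, 4.14, 6.6912, 5.2864, 0.855 → Σ = 16.9726
T = 16.9726 / 5.793 = 2.929846… → 2.93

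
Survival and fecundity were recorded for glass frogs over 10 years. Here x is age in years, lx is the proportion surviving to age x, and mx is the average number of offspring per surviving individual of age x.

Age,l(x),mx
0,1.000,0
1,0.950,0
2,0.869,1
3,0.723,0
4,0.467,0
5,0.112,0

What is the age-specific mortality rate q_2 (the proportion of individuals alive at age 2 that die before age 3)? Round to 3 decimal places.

0.168

q_2 = (l_2 − l_3) / l_2 = (0.869 − 0.723) / 0.869
     = 0.146 / 0.869 = 0.168009… → 0.168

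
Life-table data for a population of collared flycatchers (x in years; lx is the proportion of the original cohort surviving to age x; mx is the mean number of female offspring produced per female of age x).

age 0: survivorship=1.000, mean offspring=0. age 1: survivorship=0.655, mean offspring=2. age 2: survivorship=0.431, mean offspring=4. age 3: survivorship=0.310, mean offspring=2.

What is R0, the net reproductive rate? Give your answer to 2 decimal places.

lx·mx by age: 0, 1.31, 1.724, 0.62
R0 = Σ lx·mx = 3.654 → 3.65

3.65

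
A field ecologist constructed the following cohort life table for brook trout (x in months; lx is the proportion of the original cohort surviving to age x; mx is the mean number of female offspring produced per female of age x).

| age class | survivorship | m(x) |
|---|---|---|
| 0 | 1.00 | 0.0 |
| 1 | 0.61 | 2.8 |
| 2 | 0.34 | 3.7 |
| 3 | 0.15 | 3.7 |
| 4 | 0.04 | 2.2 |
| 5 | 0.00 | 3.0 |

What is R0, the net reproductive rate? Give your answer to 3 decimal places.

lx·mx by age: 0, 1.708, 1.258, 0.555, 0.088, 0
R0 = Σ lx·mx = 3.609 → 3.609

3.609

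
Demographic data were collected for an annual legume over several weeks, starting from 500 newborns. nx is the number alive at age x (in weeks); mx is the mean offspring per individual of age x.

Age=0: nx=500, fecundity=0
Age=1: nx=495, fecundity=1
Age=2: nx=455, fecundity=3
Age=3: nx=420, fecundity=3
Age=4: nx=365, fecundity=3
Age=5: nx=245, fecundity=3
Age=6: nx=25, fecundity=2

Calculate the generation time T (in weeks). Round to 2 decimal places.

lx = nx/n0 = nx/500: 1, 0.99, 0.91, 0.84, 0.73, 0.49, 0.05
lx·mx: 0, 0.99, 2.73, 2.52, 2.19, 1.47, 0.1 → R0 = 10
x·lx·mx: 0, 0.99, 5.46, 7.56, 8.76, 7.35, 0.6 → Σ = 30.72
T = 30.72 / 10 = 3.072 → 3.07

3.07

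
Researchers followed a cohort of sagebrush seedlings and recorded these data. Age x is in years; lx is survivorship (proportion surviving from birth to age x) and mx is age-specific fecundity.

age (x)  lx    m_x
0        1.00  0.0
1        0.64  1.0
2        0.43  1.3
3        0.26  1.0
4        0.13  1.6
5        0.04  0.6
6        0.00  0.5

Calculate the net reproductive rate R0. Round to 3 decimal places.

lx·mx by age: 0, 0.64, 0.559, 0.26, 0.208, 0.024, 0
R0 = Σ lx·mx = 1.691 → 1.691

1.691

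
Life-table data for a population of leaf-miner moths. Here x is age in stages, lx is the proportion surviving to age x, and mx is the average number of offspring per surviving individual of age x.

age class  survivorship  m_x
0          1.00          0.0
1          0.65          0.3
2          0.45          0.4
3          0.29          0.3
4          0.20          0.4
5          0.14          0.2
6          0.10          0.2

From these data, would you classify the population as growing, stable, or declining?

declining

R0 = Σ lx·mx = 0 + 0.195 + 0.18 + 0.087 + 0.08 + 0.028 + 0.02 = 0.59
R0 < 1, so the population is declining.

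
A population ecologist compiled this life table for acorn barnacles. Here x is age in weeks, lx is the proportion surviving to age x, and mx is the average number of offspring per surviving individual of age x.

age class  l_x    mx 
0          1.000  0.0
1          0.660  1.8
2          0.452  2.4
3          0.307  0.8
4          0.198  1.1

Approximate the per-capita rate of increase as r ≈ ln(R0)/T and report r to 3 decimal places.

0.555

R0 = Σ lx·mx = 0 + 1.188 + 1.0848 + 0.2456 + 0.2178 = 2.7362
Σ x·lx·mx = 4.9656; T = 4.9656/2.7362 = 1.81478…
r ≈ ln(R0)/T = ln(2.7362)/1.81478… = 0.55465… → 0.555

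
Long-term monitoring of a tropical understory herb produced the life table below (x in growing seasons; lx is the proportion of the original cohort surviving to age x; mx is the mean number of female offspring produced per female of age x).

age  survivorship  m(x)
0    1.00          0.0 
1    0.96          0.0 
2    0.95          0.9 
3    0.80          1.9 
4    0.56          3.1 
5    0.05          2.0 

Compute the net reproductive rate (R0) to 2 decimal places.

4.21

lx·mx by age: 0, 0, 0.855, 1.52, 1.736, 0.1
R0 = Σ lx·mx = 4.211 → 4.21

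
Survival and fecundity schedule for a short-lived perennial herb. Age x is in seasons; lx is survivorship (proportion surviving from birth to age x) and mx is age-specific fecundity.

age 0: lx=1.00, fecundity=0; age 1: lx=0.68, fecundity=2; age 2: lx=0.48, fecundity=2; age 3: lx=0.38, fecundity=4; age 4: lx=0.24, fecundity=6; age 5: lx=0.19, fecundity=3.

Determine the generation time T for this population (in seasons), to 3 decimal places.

2.812

lx·mx: 0, 1.36, 0.96, 1.52, 1.44, 0.57 → R0 = 5.85
x·lx·mx: 0, 1.36, 1.92, 4.56, 5.76, 2.85 → Σ = 16.45
T = 16.45 / 5.85 = 2.811966… → 2.812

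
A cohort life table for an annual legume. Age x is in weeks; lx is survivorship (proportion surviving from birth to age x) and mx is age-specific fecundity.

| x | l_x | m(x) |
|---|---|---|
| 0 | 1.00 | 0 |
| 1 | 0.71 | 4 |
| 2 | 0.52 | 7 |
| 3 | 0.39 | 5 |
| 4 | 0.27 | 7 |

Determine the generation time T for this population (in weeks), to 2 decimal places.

2.28

lx·mx: 0, 2.84, 3.64, 1.95, 1.89 → R0 = 10.32
x·lx·mx: 0, 2.84, 7.28, 5.85, 7.56 → Σ = 23.53
T = 23.53 / 10.32 = 2.280039… → 2.28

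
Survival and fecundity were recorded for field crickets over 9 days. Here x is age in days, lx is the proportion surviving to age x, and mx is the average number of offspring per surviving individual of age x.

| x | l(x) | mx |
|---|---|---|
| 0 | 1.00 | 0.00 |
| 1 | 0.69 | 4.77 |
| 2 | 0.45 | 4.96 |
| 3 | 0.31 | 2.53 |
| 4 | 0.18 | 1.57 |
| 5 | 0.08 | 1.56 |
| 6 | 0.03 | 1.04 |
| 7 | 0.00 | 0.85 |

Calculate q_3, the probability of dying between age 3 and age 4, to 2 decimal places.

0.42

q_3 = (l_3 − l_4) / l_3 = (0.31 − 0.18) / 0.31
     = 0.13 / 0.31 = 0.419355… → 0.42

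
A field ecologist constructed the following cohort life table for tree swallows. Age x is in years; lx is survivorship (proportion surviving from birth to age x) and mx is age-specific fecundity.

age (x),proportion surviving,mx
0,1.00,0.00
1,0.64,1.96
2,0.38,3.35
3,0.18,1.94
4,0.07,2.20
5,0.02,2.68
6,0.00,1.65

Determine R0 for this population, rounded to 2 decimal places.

lx·mx by age: 0, 1.2544, 1.273, 0.3492, 0.154, 0.0536, 0
R0 = Σ lx·mx = 3.0842 → 3.08

3.08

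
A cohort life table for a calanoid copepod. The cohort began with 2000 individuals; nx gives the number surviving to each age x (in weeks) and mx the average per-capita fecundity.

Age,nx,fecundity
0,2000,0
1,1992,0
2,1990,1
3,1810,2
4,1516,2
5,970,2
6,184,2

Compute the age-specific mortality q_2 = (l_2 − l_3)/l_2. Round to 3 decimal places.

0.090

lx = nx/n0 = nx/2000: 1, 0.996, 0.995, 0.905, 0.758, 0.485, 0.092
q_2 = (l_2 − l_3) / l_2 = (0.995 − 0.905) / 0.995
     = 0.09 / 0.995 = 0.090452… → 0.090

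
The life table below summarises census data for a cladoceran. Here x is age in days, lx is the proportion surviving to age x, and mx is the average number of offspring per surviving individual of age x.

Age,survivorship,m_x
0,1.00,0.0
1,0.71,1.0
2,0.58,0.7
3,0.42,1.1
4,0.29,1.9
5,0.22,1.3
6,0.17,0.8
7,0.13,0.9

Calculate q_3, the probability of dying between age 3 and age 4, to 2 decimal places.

0.31

q_3 = (l_3 − l_4) / l_3 = (0.42 − 0.29) / 0.42
     = 0.13 / 0.42 = 0.309524… → 0.31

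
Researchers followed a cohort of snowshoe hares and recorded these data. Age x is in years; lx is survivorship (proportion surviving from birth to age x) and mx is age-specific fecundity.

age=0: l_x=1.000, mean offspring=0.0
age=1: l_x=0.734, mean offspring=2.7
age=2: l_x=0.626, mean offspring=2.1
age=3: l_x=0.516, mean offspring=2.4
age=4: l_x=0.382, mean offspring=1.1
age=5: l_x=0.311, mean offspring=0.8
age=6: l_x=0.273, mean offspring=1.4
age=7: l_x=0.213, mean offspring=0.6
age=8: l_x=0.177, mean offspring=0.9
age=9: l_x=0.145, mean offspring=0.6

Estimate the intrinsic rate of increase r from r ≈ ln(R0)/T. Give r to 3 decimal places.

0.645

R0 = Σ lx·mx = 0 + 1.9818 + 1.3146 + 1.2384 + 0.4202 + 0.2488 + 0.3822 + 0.1278 + 0.1593 + 0.087 = 5.9601
Σ x·lx·mx = 16.4962; T = 16.4962/5.9601 = 2.76777…
r ≈ ln(R0)/T = ln(5.9601)/2.76777… = 0.64495… → 0.645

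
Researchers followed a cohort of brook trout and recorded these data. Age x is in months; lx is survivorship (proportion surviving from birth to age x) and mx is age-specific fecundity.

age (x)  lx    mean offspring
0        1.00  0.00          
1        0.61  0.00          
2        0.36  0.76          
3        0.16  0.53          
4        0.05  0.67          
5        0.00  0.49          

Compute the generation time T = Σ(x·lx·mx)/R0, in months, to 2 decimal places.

lx·mx: 0, 0, 0.2736, 0.0848, 0.0335, 0 → R0 = 0.3919
x·lx·mx: 0, 0, 0.5472, 0.2544, 0.134, 0 → Σ = 0.9356
T = 0.9356 / 0.3919 = 2.387344… → 2.39

2.39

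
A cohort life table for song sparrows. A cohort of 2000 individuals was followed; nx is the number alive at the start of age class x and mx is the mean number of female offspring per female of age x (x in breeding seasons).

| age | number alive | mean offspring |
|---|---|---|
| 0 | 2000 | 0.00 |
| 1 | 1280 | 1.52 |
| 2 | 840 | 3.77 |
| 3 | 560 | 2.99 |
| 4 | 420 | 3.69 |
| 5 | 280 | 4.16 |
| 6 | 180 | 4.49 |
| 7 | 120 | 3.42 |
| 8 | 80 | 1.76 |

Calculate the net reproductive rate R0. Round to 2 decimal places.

5.43

lx = nx/n0 = nx/2000: 1, 0.64, 0.42, 0.28, 0.21, 0.14, 0.09, 0.06, 0.04
lx·mx by age: 0, 0.9728, 1.5834, 0.8372, 0.7749, 0.5824, 0.4041, 0.2052, 0.0704
R0 = Σ lx·mx = 5.4304 → 5.43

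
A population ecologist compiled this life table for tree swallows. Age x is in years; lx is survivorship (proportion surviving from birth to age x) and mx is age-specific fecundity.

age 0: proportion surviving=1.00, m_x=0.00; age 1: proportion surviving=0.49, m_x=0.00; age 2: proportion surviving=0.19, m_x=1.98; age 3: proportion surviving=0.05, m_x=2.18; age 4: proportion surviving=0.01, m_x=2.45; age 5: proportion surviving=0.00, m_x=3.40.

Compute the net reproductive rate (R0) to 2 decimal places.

lx·mx by age: 0, 0, 0.3762, 0.109, 0.0245, 0
R0 = Σ lx·mx = 0.5097 → 0.51

0.51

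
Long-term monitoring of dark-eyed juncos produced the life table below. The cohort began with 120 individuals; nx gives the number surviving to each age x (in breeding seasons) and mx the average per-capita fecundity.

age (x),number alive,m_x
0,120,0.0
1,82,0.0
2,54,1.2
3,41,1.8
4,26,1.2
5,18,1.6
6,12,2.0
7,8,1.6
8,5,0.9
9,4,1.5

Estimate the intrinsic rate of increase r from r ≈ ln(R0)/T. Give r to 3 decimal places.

0.187

lx = nx/n0 = nx/120: 1, 0.68333…, 0.45, 0.34167…, 0.21667…, 0.15, 0.1, 0.06667…, 0.04167…, 0.03333…
R0 = Σ lx·mx = 0 + 0 + 0.54 + 0.615… + 0.26… + 0.24 + 0.2 + 0.10667… + 0.0375… + 0.05… = 2.049167…
Σ x·lx·mx = 7.861667…; T = 7.861667…/2.049167… = 3.83652…
r ≈ ln(R0)/T = ln(2.049167…)/3.83652… = 0.187… → 0.187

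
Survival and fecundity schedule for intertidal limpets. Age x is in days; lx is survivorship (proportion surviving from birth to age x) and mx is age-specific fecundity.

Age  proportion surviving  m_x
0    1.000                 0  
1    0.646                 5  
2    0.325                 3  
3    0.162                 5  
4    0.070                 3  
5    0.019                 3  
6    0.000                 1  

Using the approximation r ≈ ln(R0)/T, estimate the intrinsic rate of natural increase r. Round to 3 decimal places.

1.006

R0 = Σ lx·mx = 0 + 3.23 + 0.975 + 0.81 + 0.21 + 0.057 + 0 = 5.282
Σ x·lx·mx = 8.735; T = 8.735/5.282 = 1.65373…
r ≈ ln(R0)/T = ln(5.282)/1.65373… = 1.00639… → 1.006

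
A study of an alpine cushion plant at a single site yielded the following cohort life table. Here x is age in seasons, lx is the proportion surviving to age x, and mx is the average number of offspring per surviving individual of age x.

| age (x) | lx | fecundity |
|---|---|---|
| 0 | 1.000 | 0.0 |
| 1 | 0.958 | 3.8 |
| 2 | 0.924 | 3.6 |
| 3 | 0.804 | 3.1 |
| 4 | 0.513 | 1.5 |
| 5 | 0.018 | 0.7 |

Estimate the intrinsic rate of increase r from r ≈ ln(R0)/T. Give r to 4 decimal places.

R0 = Σ lx·mx = 0 + 3.6404 + 3.3264 + 2.4924 + 0.7695 + 0.0126 = 10.2413
Σ x·lx·mx = 20.9114; T = 20.9114/10.2413 = 2.04187…
r ≈ ln(R0)/T = ln(10.2413)/2.04187… = 1.139362… → 1.1394

1.1394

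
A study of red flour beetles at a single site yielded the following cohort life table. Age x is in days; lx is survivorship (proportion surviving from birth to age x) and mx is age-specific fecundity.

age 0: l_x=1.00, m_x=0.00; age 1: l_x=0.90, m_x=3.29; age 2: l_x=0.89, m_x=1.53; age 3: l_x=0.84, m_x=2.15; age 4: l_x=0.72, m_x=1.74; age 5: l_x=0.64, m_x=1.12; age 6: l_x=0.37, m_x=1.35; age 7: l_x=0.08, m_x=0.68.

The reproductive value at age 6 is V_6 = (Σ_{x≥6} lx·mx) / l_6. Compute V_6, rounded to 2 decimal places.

1.50

lx·mx for x ≥ 6: 0.4995, 0.0544 → sum = 0.5539
V_6 = 0.5539 / l_6 = 0.5539 / 0.37 = 1.497027… → 1.50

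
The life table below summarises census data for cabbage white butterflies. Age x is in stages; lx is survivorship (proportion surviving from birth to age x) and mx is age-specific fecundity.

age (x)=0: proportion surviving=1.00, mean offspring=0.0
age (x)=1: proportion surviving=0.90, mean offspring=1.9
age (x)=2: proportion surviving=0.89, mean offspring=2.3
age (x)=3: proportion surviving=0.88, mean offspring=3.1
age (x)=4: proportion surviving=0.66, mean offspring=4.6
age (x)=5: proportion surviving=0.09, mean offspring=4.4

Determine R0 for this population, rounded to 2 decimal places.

9.92

lx·mx by age: 0, 1.71, 2.047, 2.728, 3.036, 0.396
R0 = Σ lx·mx = 9.917 → 9.92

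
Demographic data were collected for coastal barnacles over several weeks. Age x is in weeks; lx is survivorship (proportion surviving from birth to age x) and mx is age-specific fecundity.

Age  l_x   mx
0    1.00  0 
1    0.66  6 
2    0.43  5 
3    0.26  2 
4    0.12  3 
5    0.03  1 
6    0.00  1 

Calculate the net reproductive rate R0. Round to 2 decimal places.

lx·mx by age: 0, 3.96, 2.15, 0.52, 0.36, 0.03, 0
R0 = Σ lx·mx = 7.02 → 7.02

7.02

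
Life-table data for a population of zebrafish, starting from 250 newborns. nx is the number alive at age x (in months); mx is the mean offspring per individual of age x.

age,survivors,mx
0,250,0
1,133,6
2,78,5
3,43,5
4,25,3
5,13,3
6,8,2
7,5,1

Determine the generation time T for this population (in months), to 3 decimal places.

lx = nx/n0 = nx/250: 1, 0.532, 0.312, 0.172, 0.1, 0.052, 0.032, 0.02
lx·mx: 0, 3.192, 1.56, 0.86, 0.3, 0.156, 0.064, 0.02 → R0 = 6.152
x·lx·mx: 0, 3.192, 3.12, 2.58, 1.2, 0.78, 0.384, 0.14 → Σ = 11.396
T = 11.396 / 6.152 = 1.852406… → 1.852

1.852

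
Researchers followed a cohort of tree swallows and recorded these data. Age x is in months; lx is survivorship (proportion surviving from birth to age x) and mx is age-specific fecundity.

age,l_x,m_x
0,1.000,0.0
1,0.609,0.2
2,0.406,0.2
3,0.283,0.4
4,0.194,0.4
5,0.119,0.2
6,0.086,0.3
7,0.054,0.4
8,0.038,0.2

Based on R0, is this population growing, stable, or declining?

R0 = Σ lx·mx = 0 + 0.1218 + 0.0812 + 0.1132 + 0.0776 + 0.0238 + 0.0258 + 0.0216 + 0.0076 = 0.4726
R0 < 1, so the population is declining.

declining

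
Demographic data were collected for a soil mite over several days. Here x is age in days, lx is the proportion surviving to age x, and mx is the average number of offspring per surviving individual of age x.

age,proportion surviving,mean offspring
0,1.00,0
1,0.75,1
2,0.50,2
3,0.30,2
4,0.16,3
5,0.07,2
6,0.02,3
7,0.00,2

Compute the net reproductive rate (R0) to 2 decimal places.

lx·mx by age: 0, 0.75, 1, 0.6, 0.48, 0.14, 0.06, 0
R0 = Σ lx·mx = 3.03 → 3.03

3.03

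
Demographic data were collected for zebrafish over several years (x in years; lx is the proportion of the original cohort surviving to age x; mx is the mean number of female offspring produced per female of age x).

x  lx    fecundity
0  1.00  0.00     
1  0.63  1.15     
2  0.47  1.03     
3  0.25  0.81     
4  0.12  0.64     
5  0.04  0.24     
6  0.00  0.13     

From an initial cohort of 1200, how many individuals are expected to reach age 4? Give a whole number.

Expected survivors = N0 · l_4 = 1200 × 0.12 = 144 → 144

144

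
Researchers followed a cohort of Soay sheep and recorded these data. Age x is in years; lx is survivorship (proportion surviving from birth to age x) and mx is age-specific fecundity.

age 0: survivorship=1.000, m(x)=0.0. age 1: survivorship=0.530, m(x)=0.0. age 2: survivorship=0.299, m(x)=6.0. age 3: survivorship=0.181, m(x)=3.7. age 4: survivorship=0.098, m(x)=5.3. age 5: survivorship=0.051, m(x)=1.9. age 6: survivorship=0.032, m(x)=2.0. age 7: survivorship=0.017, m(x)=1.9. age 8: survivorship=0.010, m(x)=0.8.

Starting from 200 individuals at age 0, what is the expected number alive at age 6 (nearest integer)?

Expected survivors = N0 · l_6 = 200 × 0.032 = 6.4 → 6

6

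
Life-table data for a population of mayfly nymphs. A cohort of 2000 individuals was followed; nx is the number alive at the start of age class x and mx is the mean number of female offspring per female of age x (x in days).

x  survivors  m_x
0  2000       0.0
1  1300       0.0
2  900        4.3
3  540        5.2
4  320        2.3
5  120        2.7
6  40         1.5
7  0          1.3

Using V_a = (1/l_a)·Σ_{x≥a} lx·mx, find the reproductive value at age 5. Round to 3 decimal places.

lx = nx/n0 = nx/2000: 1, 0.65, 0.45, 0.27, 0.16, 0.06, 0.02, 0
lx·mx for x ≥ 5: 0.162, 0.03, 0 → sum = 0.192
V_5 = 0.192 / l_5 = 0.192 / 0.06 = 3.2 → 3.200

3.200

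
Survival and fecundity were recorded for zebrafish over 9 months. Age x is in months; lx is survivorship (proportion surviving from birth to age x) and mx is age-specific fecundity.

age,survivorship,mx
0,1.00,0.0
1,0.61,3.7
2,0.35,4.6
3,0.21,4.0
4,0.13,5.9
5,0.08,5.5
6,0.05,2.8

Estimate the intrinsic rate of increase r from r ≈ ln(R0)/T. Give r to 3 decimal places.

R0 = Σ lx·mx = 0 + 2.257 + 1.61 + 0.84 + 0.767 + 0.44 + 0.14 = 6.054
Σ x·lx·mx = 14.105; T = 14.105/6.054 = 2.32986…
r ≈ ln(R0)/T = ln(6.054)/2.32986… = 0.77289… → 0.773

0.773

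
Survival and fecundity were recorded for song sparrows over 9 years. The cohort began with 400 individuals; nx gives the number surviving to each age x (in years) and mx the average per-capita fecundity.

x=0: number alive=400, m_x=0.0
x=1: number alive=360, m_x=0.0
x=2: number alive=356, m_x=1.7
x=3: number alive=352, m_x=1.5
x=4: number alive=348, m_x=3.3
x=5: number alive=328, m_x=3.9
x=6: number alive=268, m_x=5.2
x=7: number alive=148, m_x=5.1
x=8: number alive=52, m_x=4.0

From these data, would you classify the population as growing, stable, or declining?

growing

lx = nx/n0 = nx/400: 1, 0.9, 0.89, 0.88, 0.87, 0.82, 0.67, 0.37, 0.13
R0 = Σ lx·mx = 0 + 0 + 1.513 + 1.32 + 2.871 + 3.198 + 3.484 + 1.887 + 0.52 = 14.793
R0 > 1, so the population is growing.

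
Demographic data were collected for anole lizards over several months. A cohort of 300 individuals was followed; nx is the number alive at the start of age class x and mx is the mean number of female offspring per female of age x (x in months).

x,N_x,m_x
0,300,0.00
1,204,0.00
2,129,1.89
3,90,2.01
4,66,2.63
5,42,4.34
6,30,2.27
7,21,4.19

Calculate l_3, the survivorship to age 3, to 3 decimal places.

0.300

l_3 = n_3/n_0 = 90/300 = 0.3 → 0.300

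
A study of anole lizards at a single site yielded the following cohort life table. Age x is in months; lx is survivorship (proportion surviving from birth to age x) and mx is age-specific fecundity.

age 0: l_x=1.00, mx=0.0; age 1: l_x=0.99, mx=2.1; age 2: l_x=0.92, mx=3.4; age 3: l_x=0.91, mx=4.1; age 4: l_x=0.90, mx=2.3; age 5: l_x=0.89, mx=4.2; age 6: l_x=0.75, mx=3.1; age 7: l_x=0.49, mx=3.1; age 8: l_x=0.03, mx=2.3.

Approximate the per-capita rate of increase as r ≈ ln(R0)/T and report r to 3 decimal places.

R0 = Σ lx·mx = 0 + 2.079 + 3.128 + 3.731 + 2.07 + 3.738 + 2.325 + 1.519 + 0.069 = 18.659
Σ x·lx·mx = 71.633; T = 71.633/18.659 = 3.83906…
r ≈ ln(R0)/T = ln(18.659)/3.83906… = 0.76225… → 0.762

0.762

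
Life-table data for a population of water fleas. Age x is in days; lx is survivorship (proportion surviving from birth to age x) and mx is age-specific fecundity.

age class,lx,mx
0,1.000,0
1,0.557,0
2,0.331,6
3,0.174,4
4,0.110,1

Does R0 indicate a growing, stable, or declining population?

R0 = Σ lx·mx = 0 + 0 + 1.986 + 0.696 + 0.11 = 2.792
R0 > 1, so the population is growing.

growing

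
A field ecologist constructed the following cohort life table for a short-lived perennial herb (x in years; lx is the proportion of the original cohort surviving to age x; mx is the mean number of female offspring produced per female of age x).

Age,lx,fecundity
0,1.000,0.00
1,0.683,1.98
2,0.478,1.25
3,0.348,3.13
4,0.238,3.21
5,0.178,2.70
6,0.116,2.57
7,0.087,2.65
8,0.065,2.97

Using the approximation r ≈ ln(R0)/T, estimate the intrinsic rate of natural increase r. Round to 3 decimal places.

0.497

R0 = Σ lx·mx = 0 + 1.35234 + 0.5975 + 1.08924 + 0.76398 + 0.4806 + 0.29812 + 0.23055 + 0.19305 = 5.00538
Σ x·lx·mx = 16.22095; T = 16.22095/5.00538 = 3.2407…
r ≈ ln(R0)/T = ln(5.00538)/3.2407… = 0.49696… → 0.497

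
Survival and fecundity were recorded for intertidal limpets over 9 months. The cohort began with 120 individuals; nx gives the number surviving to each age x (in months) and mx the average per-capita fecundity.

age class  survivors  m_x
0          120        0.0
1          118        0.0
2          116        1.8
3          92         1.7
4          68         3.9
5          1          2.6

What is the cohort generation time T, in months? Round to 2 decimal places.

lx = nx/n0 = nx/120: 1, 0.98333…, 0.96667…, 0.76667…, 0.56667…, 0.00833…
lx·mx: 0, 0, 1.74…, 1.303333…, 2.21…, 0.021667… → R0 = 5.275…
x·lx·mx: 0, 0, 3.48…, 3.91…, 8.84…, 0.108333… → Σ = 16.338333…
T = 16.338333… / 5.275… = 3.097314… → 3.10

3.10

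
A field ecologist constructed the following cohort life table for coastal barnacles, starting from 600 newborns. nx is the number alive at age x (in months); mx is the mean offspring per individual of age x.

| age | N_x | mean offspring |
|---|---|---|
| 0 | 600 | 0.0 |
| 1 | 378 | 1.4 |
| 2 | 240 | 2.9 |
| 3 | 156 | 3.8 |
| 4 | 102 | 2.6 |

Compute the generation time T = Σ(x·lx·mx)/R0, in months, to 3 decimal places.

2.285

lx = nx/n0 = nx/600: 1, 0.63, 0.4, 0.26, 0.17
lx·mx: 0, 0.882, 1.16, 0.988, 0.442 → R0 = 3.472
x·lx·mx: 0, 0.882, 2.32, 2.964, 1.768 → Σ = 7.934
T = 7.934 / 3.472 = 2.285138… → 2.285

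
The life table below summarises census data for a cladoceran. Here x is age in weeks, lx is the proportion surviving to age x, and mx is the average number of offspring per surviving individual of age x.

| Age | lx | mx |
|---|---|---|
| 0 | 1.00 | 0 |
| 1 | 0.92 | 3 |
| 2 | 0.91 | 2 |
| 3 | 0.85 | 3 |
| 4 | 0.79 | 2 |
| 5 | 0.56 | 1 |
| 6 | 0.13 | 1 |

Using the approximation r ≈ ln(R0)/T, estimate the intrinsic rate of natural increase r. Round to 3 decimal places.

0.879

R0 = Σ lx·mx = 0 + 2.76 + 1.82 + 2.55 + 1.58 + 0.56 + 0.13 = 9.4
Σ x·lx·mx = 23.95; T = 23.95/9.4 = 2.54787…
r ≈ ln(R0)/T = ln(9.4)/2.54787… = 0.87944… → 0.879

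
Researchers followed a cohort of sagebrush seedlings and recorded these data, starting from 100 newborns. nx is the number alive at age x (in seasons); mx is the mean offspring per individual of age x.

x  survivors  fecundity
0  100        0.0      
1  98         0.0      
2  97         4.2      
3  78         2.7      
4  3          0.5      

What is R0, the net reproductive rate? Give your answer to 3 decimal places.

6.195

lx = nx/n0 = nx/100: 1, 0.98, 0.97, 0.78, 0.03
lx·mx by age: 0, 0, 4.074, 2.106, 0.015
R0 = Σ lx·mx = 6.195 → 6.195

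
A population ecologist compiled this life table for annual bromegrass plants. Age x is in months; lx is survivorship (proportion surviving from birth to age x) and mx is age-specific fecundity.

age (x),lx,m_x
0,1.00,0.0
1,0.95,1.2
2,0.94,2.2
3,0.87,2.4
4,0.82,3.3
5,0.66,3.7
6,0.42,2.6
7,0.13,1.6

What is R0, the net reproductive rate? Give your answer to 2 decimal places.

lx·mx by age: 0, 1.14, 2.068, 2.088, 2.706, 2.442, 1.092, 0.208
R0 = Σ lx·mx = 11.744 → 11.74

11.74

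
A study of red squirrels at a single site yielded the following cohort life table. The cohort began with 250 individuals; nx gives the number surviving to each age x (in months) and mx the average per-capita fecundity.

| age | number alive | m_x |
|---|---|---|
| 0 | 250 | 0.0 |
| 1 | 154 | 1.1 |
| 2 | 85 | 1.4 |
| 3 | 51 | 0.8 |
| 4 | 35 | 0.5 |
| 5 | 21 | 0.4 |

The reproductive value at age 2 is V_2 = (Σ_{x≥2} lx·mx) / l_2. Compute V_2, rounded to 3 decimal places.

lx = nx/n0 = nx/250: 1, 0.616, 0.34, 0.204, 0.14, 0.084
lx·mx for x ≥ 2: 0.476, 0.1632, 0.07, 0.0336 → sum = 0.7428
V_2 = 0.7428 / l_2 = 0.7428 / 0.34 = 2.184706… → 2.185

2.185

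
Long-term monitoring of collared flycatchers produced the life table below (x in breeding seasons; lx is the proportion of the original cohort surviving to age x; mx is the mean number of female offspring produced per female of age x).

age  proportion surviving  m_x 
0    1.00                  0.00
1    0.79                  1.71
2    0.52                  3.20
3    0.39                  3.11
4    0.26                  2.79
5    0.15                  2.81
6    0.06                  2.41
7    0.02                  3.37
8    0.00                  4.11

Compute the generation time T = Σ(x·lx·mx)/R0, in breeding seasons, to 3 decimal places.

2.625

lx·mx: 0, 1.3509, 1.664, 1.2129, 0.7254, 0.4215, 0.1446, 0.0674, 0 → R0 = 5.5867
x·lx·mx: 0, 1.3509, 3.328, 3.6387, 2.9016, 2.1075, 0.8676, 0.4718, 0 → Σ = 14.6661
T = 14.6661 / 5.5867 = 2.625181… → 2.625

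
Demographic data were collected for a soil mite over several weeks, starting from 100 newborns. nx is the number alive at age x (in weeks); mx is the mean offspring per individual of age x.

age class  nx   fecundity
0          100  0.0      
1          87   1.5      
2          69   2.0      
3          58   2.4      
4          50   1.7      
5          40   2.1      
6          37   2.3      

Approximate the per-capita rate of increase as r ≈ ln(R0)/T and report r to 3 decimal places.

lx = nx/n0 = nx/100: 1, 0.87, 0.69, 0.58, 0.5, 0.4, 0.37
R0 = Σ lx·mx = 0 + 1.305 + 1.38 + 1.392 + 0.85 + 0.84 + 0.851 = 6.618
Σ x·lx·mx = 20.947; T = 20.947/6.618 = 3.16516…
r ≈ ln(R0)/T = ln(6.618)/3.16516… = 0.59706… → 0.597

0.597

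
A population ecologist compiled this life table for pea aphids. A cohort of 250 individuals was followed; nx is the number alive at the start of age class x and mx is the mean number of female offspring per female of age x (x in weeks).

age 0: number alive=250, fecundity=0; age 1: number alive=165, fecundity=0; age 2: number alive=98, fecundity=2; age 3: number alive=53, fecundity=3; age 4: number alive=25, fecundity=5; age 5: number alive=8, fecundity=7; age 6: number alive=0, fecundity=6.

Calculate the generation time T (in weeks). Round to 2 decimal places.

3.08

lx = nx/n0 = nx/250: 1, 0.66, 0.392, 0.212, 0.1, 0.032, 0
lx·mx: 0, 0, 0.784, 0.636, 0.5, 0.224, 0 → R0 = 2.144
x·lx·mx: 0, 0, 1.568, 1.908, 2, 1.12, 0 → Σ = 6.596
T = 6.596 / 2.144 = 3.076493… → 3.08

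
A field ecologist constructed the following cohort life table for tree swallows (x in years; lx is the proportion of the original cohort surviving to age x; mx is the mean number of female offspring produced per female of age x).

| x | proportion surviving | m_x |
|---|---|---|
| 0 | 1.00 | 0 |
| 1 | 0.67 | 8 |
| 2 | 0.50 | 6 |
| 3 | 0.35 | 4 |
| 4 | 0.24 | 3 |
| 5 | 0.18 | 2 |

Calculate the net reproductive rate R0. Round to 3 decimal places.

lx·mx by age: 0, 5.36, 3, 1.4, 0.72, 0.36
R0 = Σ lx·mx = 10.84 → 10.840

10.840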